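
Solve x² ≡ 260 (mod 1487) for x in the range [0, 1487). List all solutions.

Since 1487 ≡ 3 (mod 4), a square root of 260 is 260^((1487+1)/4) = 260^372 mod 1487.
Repeated squaring: 260^2≡685, 260^4≡820, 260^8≡276, 260^16≡339, 260^32≡422, 260^64≡1131, 260^128≡341, 260^256≡295 (mod 1487).
260^372 = 260^(256+64+32+16+4) ≡ 797 (mod 1487).
Check: 797² = 635209 ≡ 260 (mod 1487). The two roots are 690 and 797.

690, 797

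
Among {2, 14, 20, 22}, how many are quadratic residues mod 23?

(2/23) = +1 → QR.
(14/23) = -1 → non-residue.
(20/23) = -1 → non-residue.
(22/23) = -1 → non-residue.
Total quadratic residues among the 4: 1.

1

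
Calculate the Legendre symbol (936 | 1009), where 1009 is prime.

Pull out 2^3: since 1009 ≡ 1 (mod 8), (2/1009) = +1, so (2/1009)^3 = +1.
Reciprocity: 117 ≡ 1 and 1009 ≡ 1 (mod 4), so (117/1009) = +(1009/117).
Reduce top mod 117: now compute (73/117).
Reciprocity: 73 ≡ 1 and 117 ≡ 1 (mod 4), so (73/117) = +(117/73).
Reduce top mod 73: now compute (44/73).
Pull out 2^2: since 73 ≡ 1 (mod 8), (2/73) = +1, so (2/73)^2 = +1.
Reciprocity: 11 ≡ 3 and 73 ≡ 1 (mod 4), so (11/73) = +(73/11).
Reduce top mod 11: now compute (7/11).
Reciprocity: 7 ≡ 3 and 11 ≡ 3 (mod 4), so (7/11) = −(11/7).
Reduce top mod 7: now compute (4/7).
Pull out 2^2: since 7 ≡ 7 (mod 8), (2/7) = +1, so (2/7)^2 = +1.
Reached (1/7) = 1. Collecting the sign flips along the way, the symbol is -1.

-1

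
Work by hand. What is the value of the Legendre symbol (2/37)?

Euler's criterion: (2/37) ≡ 2^18 (mod 37).
2^2 ≡ 4 (mod 37)
2^4 ≡ 16 (mod 37)
2^8 ≡ 34 (mod 37)
2^16 ≡ 9 (mod 37)
2^18 = 2^(16+2) ≡ 36 (mod 37).
Result is 36 ≡ −1, so (2/37) = −1.

-1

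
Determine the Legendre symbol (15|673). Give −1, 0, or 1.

Euler's criterion: (15/673) ≡ 15^336 (mod 673).
15^2 ≡ 225 (mod 673)
15^4 ≡ 150 (mod 673)
15^8 ≡ 291 (mod 673)
15^16 ≡ 556 (mod 673)
15^32 ≡ 229 (mod 673)
15^64 ≡ 620 (mod 673)
15^128 ≡ 117 (mod 673)
15^256 ≡ 229 (mod 673)
15^336 = 15^(256+64+16) ≡ 672 (mod 673).
Result is 672 ≡ −1, so (15/673) = −1.

-1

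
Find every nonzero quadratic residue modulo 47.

Square k = 1,…,23 (k and 47−k give the same square):
1²=1, 2²=4, 3²=9, 4²=16, 5²=25, 6²=36, 7²≡2, 8²≡17, 9²≡34, 10²≡6, 11²≡27, 12²≡3, 13²≡28, 14²≡8, 15²≡37, 16²≡21, 17²≡7, 18²≡42, 19²≡32, 20²≡24, 21²≡18, 22²≡14, 23²≡12 (mod 47).
So the quadratic residues mod 47 are {1, 2, 3, 4, 6, 7, 8, 9, 12, 14, 16, 17, 18, 21, 24, 25, 27, 28, 32, 34, 36, 37, 42}.

1 2 3 4 6 7 8 9 12 14 16 17 18 21 24 25 27 28 32 34 36 37 42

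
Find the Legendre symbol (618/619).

Euler's criterion: (618/619) ≡ 618^309 (mod 619).
618^2 ≡ 1 (mod 619)
618^4 ≡ 1 (mod 619)
618^8 ≡ 1 (mod 619)
618^16 ≡ 1 (mod 619)
618^32 ≡ 1 (mod 619)
618^64 ≡ 1 (mod 619)
618^128 ≡ 1 (mod 619)
618^256 ≡ 1 (mod 619)
618^309 = 618^(256+32+16+4+1) ≡ 618 (mod 619).
Result is 618 ≡ −1, so (618/619) = −1.

-1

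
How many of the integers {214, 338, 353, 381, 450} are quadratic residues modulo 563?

(214/563) = -1 → non-residue.
(338/563) = -1 → non-residue.
(353/563) = -1 → non-residue.
(381/563) = +1 → QR.
(450/563) = -1 → non-residue.
Total quadratic residues among the 5: 1.

1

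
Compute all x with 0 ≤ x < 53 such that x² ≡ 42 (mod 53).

53 ≡ 1 (mod 4), so we find a root by search.
Trying successive values, 25² = 625 ≡ 42 (mod 53). The other root is 53 − 25 = 28.

25, 28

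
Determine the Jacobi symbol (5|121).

1

Reciprocity: 5 ≡ 1 and 121 ≡ 1 (mod 4), so (5/121) = +(121/5).
Reduce top mod 5: now compute (1/5).
Reached (1/5) = 1. Collecting the sign flips along the way, the symbol is +1.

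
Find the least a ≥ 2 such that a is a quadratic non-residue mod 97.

(2/97) = +1, so 2 is a residue.
(3/97) = +1, so 3 is a residue.
(4/97) = +1, so 4 is a residue.
(5/97) = −1, so 5 is the smallest positive non-residue mod 97.

5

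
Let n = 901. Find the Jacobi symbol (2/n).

-1

Pull out 2: since 901 ≡ 5 (mod 8), (2/901) = -1.
Reached (1/901) = 1. Collecting the sign flips along the way, the symbol is -1.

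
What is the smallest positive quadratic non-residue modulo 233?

(2/233) = +1, so 2 is a residue.
(3/233) = −1, so 3 is the smallest positive non-residue mod 233.

3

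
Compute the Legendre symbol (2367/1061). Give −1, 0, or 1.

Euler's criterion: (2367/1061) ≡ 245^530 (mod 1061).
245^2 ≡ 609 (mod 1061)
245^4 ≡ 592 (mod 1061)
245^8 ≡ 334 (mod 1061)
245^16 ≡ 151 (mod 1061)
245^32 ≡ 520 (mod 1061)
245^64 ≡ 906 (mod 1061)
245^128 ≡ 683 (mod 1061)
245^256 ≡ 710 (mod 1061)
245^512 ≡ 125 (mod 1061)
245^530 = 245^(512+16+2) ≡ 1 (mod 1061).
Result is 1, so (2367/1061) = 1.

1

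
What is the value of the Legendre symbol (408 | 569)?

Pull out 2^3: since 569 ≡ 1 (mod 8), (2/569) = +1, so (2/569)^3 = +1.
Reciprocity: 51 ≡ 3 and 569 ≡ 1 (mod 4), so (51/569) = +(569/51).
Reduce top mod 51: now compute (8/51).
Pull out 2^3: since 51 ≡ 3 (mod 8), (2/51) = -1, so (2/51)^3 = -1.
Reached (1/51) = 1. Collecting the sign flips along the way, the symbol is -1.

-1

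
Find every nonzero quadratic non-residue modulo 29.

Square k = 1,…,14 (k and 29−k give the same square):
1²=1, 2²=4, 3²=9, 4²=16, 5²=25, 6²≡7, 7²≡20, 8²≡6, 9²≡23, 10²≡13, 11²≡5, 12²≡28, 13²≡24, 14²≡22 (mod 29).
The residues are {1, 4, 5, 6, 7, 9, 13, 16, 20, 22, 23, 24, 25, 28}; the non-residues are the remaining 14 nonzero classes.

2 3 8 10 11 12 14 15 17 18 19 21 26 27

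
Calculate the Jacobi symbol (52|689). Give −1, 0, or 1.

0

Pull out 2^2: since 689 ≡ 1 (mod 8), (2/689) = +1, so (2/689)^2 = +1.
Reciprocity: 13 ≡ 1 and 689 ≡ 1 (mod 4), so (13/689) = +(689/13).
Reduce top mod 13: now compute (0/13).
Top reduces to 0: gcd > 1, so the symbol is 0.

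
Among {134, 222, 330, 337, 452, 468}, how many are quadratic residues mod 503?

(134/503) = +1 → QR.
(222/503) = -1 → non-residue.
(330/503) = -1 → non-residue.
(337/503) = -1 → non-residue.
(452/503) = +1 → QR.
(468/503) = +1 → QR.
Total quadratic residues among the 6: 3.

3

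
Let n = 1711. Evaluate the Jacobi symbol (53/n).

1

Reciprocity: 53 ≡ 1 and 1711 ≡ 3 (mod 4), so (53/1711) = +(1711/53).
Reduce top mod 53: now compute (15/53).
Reciprocity: 15 ≡ 3 and 53 ≡ 1 (mod 4), so (15/53) = +(53/15).
Reduce top mod 15: now compute (8/15).
Pull out 2^3: since 15 ≡ 7 (mod 8), (2/15) = +1, so (2/15)^3 = +1.
Reached (1/15) = 1. Collecting the sign flips along the way, the symbol is +1.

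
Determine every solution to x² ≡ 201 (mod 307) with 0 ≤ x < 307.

Since 307 ≡ 3 (mod 4), a square root of 201 is 201^((307+1)/4) = 201^77 mod 307.
Repeated squaring: 201^2≡184, 201^4≡86, 201^8≡28, 201^16≡170, 201^32≡42, 201^64≡229 (mod 307).
201^77 = 201^(64+8+4+1) ≡ 87 (mod 307).
Check: 87² = 7569 ≡ 201 (mod 307). The two roots are 87 and 220.

87, 220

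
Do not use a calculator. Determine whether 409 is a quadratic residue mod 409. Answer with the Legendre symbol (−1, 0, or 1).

0

First reduce: 409 ≡ 0 (mod 409).
Top reduces to 0: gcd > 1, so the symbol is 0.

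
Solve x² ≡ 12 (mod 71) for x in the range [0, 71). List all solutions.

Since 71 ≡ 3 (mod 4), a square root of 12 is 12^((71+1)/4) = 12^18 mod 71.
Repeated squaring: 12^2≡2, 12^4≡4, 12^8≡16, 12^16≡43 (mod 71).
12^18 = 12^(16+2) ≡ 15 (mod 71).
Check: 15² = 225 ≡ 12 (mod 71). The two roots are 15 and 56.

15, 56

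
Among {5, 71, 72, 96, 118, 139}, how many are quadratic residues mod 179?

(5/179) = +1 → QR.
(71/179) = -1 → non-residue.
(72/179) = -1 → non-residue.
(96/179) = -1 → non-residue.
(118/179) = -1 → non-residue.
(139/179) = +1 → QR.
Total quadratic residues among the 6: 2.

2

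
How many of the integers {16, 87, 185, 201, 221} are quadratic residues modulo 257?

(16/257) = +1 → QR.
(87/257) = -1 → non-residue.
(185/257) = +1 → QR.
(201/257) = -1 → non-residue.
(221/257) = +1 → QR.
Total quadratic residues among the 5: 3.

3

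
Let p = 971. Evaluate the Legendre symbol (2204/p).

First reduce: 2204 ≡ 262 (mod 971).
Pull out 2: since 971 ≡ 3 (mod 8), (2/971) = -1.
Reciprocity: 131 ≡ 3 and 971 ≡ 3 (mod 4), so (131/971) = −(971/131).
Reduce top mod 131: now compute (54/131).
Pull out 2: since 131 ≡ 3 (mod 8), (2/131) = -1.
Reciprocity: 27 ≡ 3 and 131 ≡ 3 (mod 4), so (27/131) = −(131/27).
Reduce top mod 27: now compute (23/27).
Reciprocity: 23 ≡ 3 and 27 ≡ 3 (mod 4), so (23/27) = −(27/23).
Reduce top mod 23: now compute (4/23).
Pull out 2^2: since 23 ≡ 7 (mod 8), (2/23) = +1, so (2/23)^2 = +1.
Reached (1/23) = 1. Collecting the sign flips along the way, the symbol is -1.

-1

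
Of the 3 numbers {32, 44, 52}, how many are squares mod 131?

2

(32/131) = -1 → non-residue.
(44/131) = +1 → QR.
(52/131) = +1 → QR.
Total quadratic residues among the 3: 2.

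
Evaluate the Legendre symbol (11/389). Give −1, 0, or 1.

1

Euler's criterion: (11/389) ≡ 11^194 (mod 389).
11^2 ≡ 121 (mod 389)
11^4 ≡ 248 (mod 389)
11^8 ≡ 42 (mod 389)
11^16 ≡ 208 (mod 389)
11^32 ≡ 85 (mod 389)
11^64 ≡ 223 (mod 389)
11^128 ≡ 326 (mod 389)
11^194 = 11^(128+64+2) ≡ 1 (mod 389).
Result is 1, so (11/389) = 1.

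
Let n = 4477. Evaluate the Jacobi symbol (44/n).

Pull out 2^2: since 4477 ≡ 5 (mod 8), (2/4477) = -1, so (2/4477)^2 = +1.
Reciprocity: 11 ≡ 3 and 4477 ≡ 1 (mod 4), so (11/4477) = +(4477/11).
Reduce top mod 11: now compute (0/11).
Top reduces to 0: gcd > 1, so the symbol is 0.

0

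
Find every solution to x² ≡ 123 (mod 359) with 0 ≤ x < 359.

29, 330

Since 359 ≡ 3 (mod 4), a square root of 123 is 123^((359+1)/4) = 123^90 mod 359.
Repeated squaring: 123^2≡51, 123^4≡88, 123^8≡205, 123^16≡22, 123^32≡125, 123^64≡188 (mod 359).
123^90 = 123^(64+16+8+2) ≡ 330 (mod 359).
Check: 330² = 108900 ≡ 123 (mod 359). The two roots are 29 and 330.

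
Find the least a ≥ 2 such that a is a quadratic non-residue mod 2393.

3

(2/2393) = +1, so 2 is a residue.
(3/2393) = −1, so 3 is the smallest positive non-residue mod 2393.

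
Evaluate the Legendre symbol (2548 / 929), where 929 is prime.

-1

First reduce: 2548 ≡ 690 (mod 929).
Pull out 2: since 929 ≡ 1 (mod 8), (2/929) = +1.
Reciprocity: 345 ≡ 1 and 929 ≡ 1 (mod 4), so (345/929) = +(929/345).
Reduce top mod 345: now compute (239/345).
Reciprocity: 239 ≡ 3 and 345 ≡ 1 (mod 4), so (239/345) = +(345/239).
Reduce top mod 239: now compute (106/239).
Pull out 2: since 239 ≡ 7 (mod 8), (2/239) = +1.
Reciprocity: 53 ≡ 1 and 239 ≡ 3 (mod 4), so (53/239) = +(239/53).
Reduce top mod 53: now compute (27/53).
Reciprocity: 27 ≡ 3 and 53 ≡ 1 (mod 4), so (27/53) = +(53/27).
Reduce top mod 27: now compute (26/27).
Pull out 2: since 27 ≡ 3 (mod 8), (2/27) = -1.
Reciprocity: 13 ≡ 1 and 27 ≡ 3 (mod 4), so (13/27) = +(27/13).
Reduce top mod 13: now compute (1/13).
Reached (1/13) = 1. Collecting the sign flips along the way, the symbol is -1.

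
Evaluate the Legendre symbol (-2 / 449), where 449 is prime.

1

First reduce: -2 ≡ 447 (mod 449).
Reciprocity: 447 ≡ 3 and 449 ≡ 1 (mod 4), so (447/449) = +(449/447).
Reduce top mod 447: now compute (2/447).
Pull out 2: since 447 ≡ 7 (mod 8), (2/447) = +1.
Reached (1/447) = 1. Collecting the sign flips along the way, the symbol is +1.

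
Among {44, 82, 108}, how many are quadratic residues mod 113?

2

(44/113) = +1 → QR.
(82/113) = +1 → QR.
(108/113) = -1 → non-residue.
Total quadratic residues among the 3: 2.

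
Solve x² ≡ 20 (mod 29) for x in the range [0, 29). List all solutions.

7, 22

29 ≡ 1 (mod 4), so we find a root by search.
Trying successive values, 7² = 49 ≡ 20 (mod 29). The other root is 29 − 7 = 22.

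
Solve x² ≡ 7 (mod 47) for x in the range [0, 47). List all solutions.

Since 47 ≡ 3 (mod 4), a square root of 7 is 7^((47+1)/4) = 7^12 mod 47.
Repeated squaring: 7^2≡2, 7^4≡4, 7^8≡16 (mod 47).
7^12 = 7^(8+4) ≡ 17 (mod 47).
Check: 17² = 289 ≡ 7 (mod 47). The two roots are 17 and 30.

17, 30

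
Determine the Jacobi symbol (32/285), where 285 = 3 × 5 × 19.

Pull out 2^5: since 285 ≡ 5 (mod 8), (2/285) = -1, so (2/285)^5 = -1.
Reached (1/285) = 1. Collecting the sign flips along the way, the symbol is -1.

-1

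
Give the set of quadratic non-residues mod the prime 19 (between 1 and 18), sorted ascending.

Square k = 1,…,9 (k and 19−k give the same square):
1²=1, 2²=4, 3²=9, 4²=16, 5²≡6, 6²≡17, 7²≡11, 8²≡7, 9²≡5 (mod 19).
The residues are {1, 4, 5, 6, 7, 9, 11, 16, 17}; the non-residues are the remaining 9 nonzero classes.

2,3,8,10,12,13,14,15,18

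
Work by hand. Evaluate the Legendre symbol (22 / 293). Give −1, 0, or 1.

Euler's criterion: (22/293) ≡ 22^146 (mod 293).
22^2 ≡ 191 (mod 293)
22^4 ≡ 149 (mod 293)
22^8 ≡ 226 (mod 293)
22^16 ≡ 94 (mod 293)
22^32 ≡ 46 (mod 293)
22^64 ≡ 65 (mod 293)
22^128 ≡ 123 (mod 293)
22^146 = 22^(128+16+2) ≡ 1 (mod 293).
Result is 1, so (22/293) = 1.

1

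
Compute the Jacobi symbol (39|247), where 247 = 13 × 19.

Reciprocity: 39 ≡ 3 and 247 ≡ 3 (mod 4), so (39/247) = −(247/39).
Reduce top mod 39: now compute (13/39).
Reciprocity: 13 ≡ 1 and 39 ≡ 3 (mod 4), so (13/39) = +(39/13).
Reduce top mod 13: now compute (0/13).
Top reduces to 0: gcd > 1, so the symbol is 0.

0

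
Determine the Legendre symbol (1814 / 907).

First reduce: 1814 ≡ 0 (mod 907).
Top reduces to 0: gcd > 1, so the symbol is 0.

0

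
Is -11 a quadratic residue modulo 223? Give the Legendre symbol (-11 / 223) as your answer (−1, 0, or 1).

1

First reduce: -11 ≡ 212 (mod 223).
Pull out 2^2: since 223 ≡ 7 (mod 8), (2/223) = +1, so (2/223)^2 = +1.
Reciprocity: 53 ≡ 1 and 223 ≡ 3 (mod 4), so (53/223) = +(223/53).
Reduce top mod 53: now compute (11/53).
Reciprocity: 11 ≡ 3 and 53 ≡ 1 (mod 4), so (11/53) = +(53/11).
Reduce top mod 11: now compute (9/11).
Reciprocity: 9 ≡ 1 and 11 ≡ 3 (mod 4), so (9/11) = +(11/9).
Reduce top mod 9: now compute (2/9).
Pull out 2: since 9 ≡ 1 (mod 8), (2/9) = +1.
Reached (1/9) = 1. Collecting the sign flips along the way, the symbol is +1.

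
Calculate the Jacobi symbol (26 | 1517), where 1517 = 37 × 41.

Pull out 2: since 1517 ≡ 5 (mod 8), (2/1517) = -1.
Reciprocity: 13 ≡ 1 and 1517 ≡ 1 (mod 4), so (13/1517) = +(1517/13).
Reduce top mod 13: now compute (9/13).
Reciprocity: 9 ≡ 1 and 13 ≡ 1 (mod 4), so (9/13) = +(13/9).
Reduce top mod 9: now compute (4/9).
Pull out 2^2: since 9 ≡ 1 (mod 8), (2/9) = +1, so (2/9)^2 = +1.
Reached (1/9) = 1. Collecting the sign flips along the way, the symbol is -1.

-1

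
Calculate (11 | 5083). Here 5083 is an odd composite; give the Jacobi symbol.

-1

Reciprocity: 11 ≡ 3 and 5083 ≡ 3 (mod 4), so (11/5083) = −(5083/11).
Reduce top mod 11: now compute (1/11).
Reached (1/11) = 1. Collecting the sign flips along the way, the symbol is -1.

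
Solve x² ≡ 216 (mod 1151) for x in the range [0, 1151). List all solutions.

Since 1151 ≡ 3 (mod 4), a square root of 216 is 216^((1151+1)/4) = 216^288 mod 1151.
Repeated squaring: 216^2≡616, 216^4≡777, 216^8≡605, 216^16≡7, 216^32≡49, 216^64≡99, 216^128≡593, 216^256≡594 (mod 1151).
216^288 = 216^(256+32) ≡ 331 (mod 1151).
Check: 331² = 109561 ≡ 216 (mod 1151). The two roots are 331 and 820.

331, 820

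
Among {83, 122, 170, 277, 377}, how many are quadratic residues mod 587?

(83/587) = +1 → QR.
(122/587) = +1 → QR.
(170/587) = +1 → QR.
(277/587) = -1 → non-residue.
(377/587) = -1 → non-residue.
Total quadratic residues among the 5: 3.

3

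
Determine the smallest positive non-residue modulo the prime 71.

(2/71) = +1, so 2 is a residue.
(3/71) = +1, so 3 is a residue.
(4/71) = +1, so 4 is a residue.
(5/71) = +1, so 5 is a residue.
(6/71) = +1, so 6 is a residue.
(7/71) = −1, so 7 is the smallest positive non-residue mod 71.

7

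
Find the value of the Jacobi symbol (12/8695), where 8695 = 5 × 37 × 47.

Pull out 2^2: since 8695 ≡ 7 (mod 8), (2/8695) = +1, so (2/8695)^2 = +1.
Reciprocity: 3 ≡ 3 and 8695 ≡ 3 (mod 4), so (3/8695) = −(8695/3).
Reduce top mod 3: now compute (1/3).
Reached (1/3) = 1. Collecting the sign flips along the way, the symbol is -1.

-1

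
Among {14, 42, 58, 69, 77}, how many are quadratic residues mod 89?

(14/89) = -1 → non-residue.
(42/89) = +1 → QR.
(58/89) = -1 → non-residue.
(69/89) = +1 → QR.
(77/89) = -1 → non-residue.
Total quadratic residues among the 5: 2.

2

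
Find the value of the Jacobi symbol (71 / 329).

Reciprocity: 71 ≡ 3 and 329 ≡ 1 (mod 4), so (71/329) = +(329/71).
Reduce top mod 71: now compute (45/71).
Reciprocity: 45 ≡ 1 and 71 ≡ 3 (mod 4), so (45/71) = +(71/45).
Reduce top mod 45: now compute (26/45).
Pull out 2: since 45 ≡ 5 (mod 8), (2/45) = -1.
Reciprocity: 13 ≡ 1 and 45 ≡ 1 (mod 4), so (13/45) = +(45/13).
Reduce top mod 13: now compute (6/13).
Pull out 2: since 13 ≡ 5 (mod 8), (2/13) = -1.
Reciprocity: 3 ≡ 3 and 13 ≡ 1 (mod 4), so (3/13) = +(13/3).
Reduce top mod 3: now compute (1/3).
Reached (1/3) = 1. Collecting the sign flips along the way, the symbol is +1.

1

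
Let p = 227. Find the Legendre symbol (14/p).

Pull out 2: since 227 ≡ 3 (mod 8), (2/227) = -1.
Reciprocity: 7 ≡ 3 and 227 ≡ 3 (mod 4), so (7/227) = −(227/7).
Reduce top mod 7: now compute (3/7).
Reciprocity: 3 ≡ 3 and 7 ≡ 3 (mod 4), so (3/7) = −(7/3).
Reduce top mod 3: now compute (1/3).
Reached (1/3) = 1. Collecting the sign flips along the way, the symbol is -1.

-1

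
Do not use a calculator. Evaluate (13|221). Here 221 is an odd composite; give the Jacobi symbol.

0

Reciprocity: 13 ≡ 1 and 221 ≡ 1 (mod 4), so (13/221) = +(221/13).
Reduce top mod 13: now compute (0/13).
Top reduces to 0: gcd > 1, so the symbol is 0.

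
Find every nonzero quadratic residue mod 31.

Square k = 1,…,15 (k and 31−k give the same square):
1²=1, 2²=4, 3²=9, 4²=16, 5²=25, 6²≡5, 7²≡18, 8²≡2, 9²≡19, 10²≡7, 11²≡28, 12²≡20, 13²≡14, 14²≡10, 15²≡8 (mod 31).
So the quadratic residues mod 31 are {1, 2, 4, 5, 7, 8, 9, 10, 14, 16, 18, 19, 20, 25, 28}.

1 2 4 5 7 8 9 10 14 16 18 19 20 25 28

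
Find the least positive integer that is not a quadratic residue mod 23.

5

(2/23) = +1, so 2 is a residue.
(3/23) = +1, so 3 is a residue.
(4/23) = +1, so 4 is a residue.
(5/23) = −1, so 5 is the smallest positive non-residue mod 23.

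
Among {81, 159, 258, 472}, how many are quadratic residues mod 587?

2

(81/587) = +1 → QR.
(159/587) = +1 → QR.
(258/587) = -1 → non-residue.
(472/587) = -1 → non-residue.
Total quadratic residues among the 4: 2.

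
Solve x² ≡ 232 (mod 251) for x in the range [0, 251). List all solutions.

Since 251 ≡ 3 (mod 4), a square root of 232 is 232^((251+1)/4) = 232^63 mod 251.
Repeated squaring: 232^2≡110, 232^4≡52, 232^8≡194, 232^16≡237, 232^32≡196 (mod 251).
232^63 = 232^(32+16+8+4+2+1) ≡ 105 (mod 251).
Check: 105² = 11025 ≡ 232 (mod 251). The two roots are 105 and 146.

105, 146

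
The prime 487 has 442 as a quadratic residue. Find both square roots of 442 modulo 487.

Since 487 ≡ 3 (mod 4), a square root of 442 is 442^((487+1)/4) = 442^122 mod 487.
Repeated squaring: 442^2≡77, 442^4≡85, 442^8≡407, 442^16≡69, 442^32≡378, 442^64≡193 (mod 487).
442^122 = 442^(64+32+16+8+2) ≡ 58 (mod 487).
Check: 58² = 3364 ≡ 442 (mod 487). The two roots are 58 and 429.

58, 429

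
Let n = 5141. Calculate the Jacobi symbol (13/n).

-1

Reciprocity: 13 ≡ 1 and 5141 ≡ 1 (mod 4), so (13/5141) = +(5141/13).
Reduce top mod 13: now compute (6/13).
Pull out 2: since 13 ≡ 5 (mod 8), (2/13) = -1.
Reciprocity: 3 ≡ 3 and 13 ≡ 1 (mod 4), so (3/13) = +(13/3).
Reduce top mod 3: now compute (1/3).
Reached (1/3) = 1. Collecting the sign flips along the way, the symbol is -1.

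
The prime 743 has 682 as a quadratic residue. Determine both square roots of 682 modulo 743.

202, 541

Since 743 ≡ 3 (mod 4), a square root of 682 is 682^((743+1)/4) = 682^186 mod 743.
Repeated squaring: 682^2≡6, 682^4≡36, 682^8≡553, 682^16≡436, 682^32≡631, 682^64≡656, 682^128≡139 (mod 743).
682^186 = 682^(128+32+16+8+2) ≡ 202 (mod 743).
Check: 202² = 40804 ≡ 682 (mod 743). The two roots are 202 and 541.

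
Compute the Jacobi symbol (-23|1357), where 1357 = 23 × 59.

0

First reduce: -23 ≡ 1334 (mod 1357).
Pull out 2: since 1357 ≡ 5 (mod 8), (2/1357) = -1.
Reciprocity: 667 ≡ 3 and 1357 ≡ 1 (mod 4), so (667/1357) = +(1357/667).
Reduce top mod 667: now compute (23/667).
Reciprocity: 23 ≡ 3 and 667 ≡ 3 (mod 4), so (23/667) = −(667/23).
Reduce top mod 23: now compute (0/23).
Top reduces to 0: gcd > 1, so the symbol is 0.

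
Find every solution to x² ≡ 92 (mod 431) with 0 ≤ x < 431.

Since 431 ≡ 3 (mod 4), a square root of 92 is 92^((431+1)/4) = 92^108 mod 431.
Repeated squaring: 92^2≡275, 92^4≡200, 92^8≡348, 92^16≡424, 92^32≡49, 92^64≡246 (mod 431).
92^108 = 92^(64+32+8+4) ≡ 91 (mod 431).
Check: 91² = 8281 ≡ 92 (mod 431). The two roots are 91 and 340.

91, 340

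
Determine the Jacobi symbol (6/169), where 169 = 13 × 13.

Pull out 2: since 169 ≡ 1 (mod 8), (2/169) = +1.
Reciprocity: 3 ≡ 3 and 169 ≡ 1 (mod 4), so (3/169) = +(169/3).
Reduce top mod 3: now compute (1/3).
Reached (1/3) = 1. Collecting the sign flips along the way, the symbol is +1.

1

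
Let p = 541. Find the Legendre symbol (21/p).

1

Reciprocity: 21 ≡ 1 and 541 ≡ 1 (mod 4), so (21/541) = +(541/21).
Reduce top mod 21: now compute (16/21).
Pull out 2^4: since 21 ≡ 5 (mod 8), (2/21) = -1, so (2/21)^4 = +1.
Reached (1/21) = 1. Collecting the sign flips along the way, the symbol is +1.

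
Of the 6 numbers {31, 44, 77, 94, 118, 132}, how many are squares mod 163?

3

(31/163) = -1 → non-residue.
(44/163) = -1 → non-residue.
(77/163) = +1 → QR.
(94/163) = -1 → non-residue.
(118/163) = +1 → QR.
(132/163) = +1 → QR.
Total quadratic residues among the 6: 3.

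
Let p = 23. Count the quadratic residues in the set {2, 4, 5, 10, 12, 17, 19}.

(2/23) = +1 → QR.
(4/23) = +1 → QR.
(5/23) = -1 → non-residue.
(10/23) = -1 → non-residue.
(12/23) = +1 → QR.
(17/23) = -1 → non-residue.
(19/23) = -1 → non-residue.
Total quadratic residues among the 7: 3.

3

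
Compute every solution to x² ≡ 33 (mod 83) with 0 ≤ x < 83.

38, 45

Since 83 ≡ 3 (mod 4), a square root of 33 is 33^((83+1)/4) = 33^21 mod 83.
Repeated squaring: 33^2≡10, 33^4≡17, 33^8≡40, 33^16≡23 (mod 83).
33^21 = 33^(16+4+1) ≡ 38 (mod 83).
Check: 38² = 1444 ≡ 33 (mod 83). The two roots are 38 and 45.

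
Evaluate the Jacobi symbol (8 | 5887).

Pull out 2^3: since 5887 ≡ 7 (mod 8), (2/5887) = +1, so (2/5887)^3 = +1.
Reached (1/5887) = 1. Collecting the sign flips along the way, the symbol is +1.

1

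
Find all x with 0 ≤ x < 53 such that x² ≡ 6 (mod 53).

18, 35

53 ≡ 1 (mod 4), so we find a root by search.
Trying successive values, 18² = 324 ≡ 6 (mod 53). The other root is 53 − 18 = 35.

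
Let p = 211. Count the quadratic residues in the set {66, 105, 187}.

(66/211) = +1 → QR.
(105/211) = +1 → QR.
(187/211) = -1 → non-residue.
Total quadratic residues among the 3: 2.

2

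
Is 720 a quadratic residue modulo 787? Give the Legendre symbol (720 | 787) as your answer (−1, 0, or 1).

Euler's criterion: (720/787) ≡ 720^393 (mod 787).
720^2 ≡ 554 (mod 787)
720^4 ≡ 773 (mod 787)
720^8 ≡ 196 (mod 787)
720^16 ≡ 640 (mod 787)
720^32 ≡ 360 (mod 787)
720^64 ≡ 532 (mod 787)
720^128 ≡ 491 (mod 787)
720^256 ≡ 259 (mod 787)
720^393 = 720^(256+128+8+1) ≡ 786 (mod 787).
Result is 786 ≡ −1, so (720/787) = −1.

-1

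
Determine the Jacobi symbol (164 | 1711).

-1

Pull out 2^2: since 1711 ≡ 7 (mod 8), (2/1711) = +1, so (2/1711)^2 = +1.
Reciprocity: 41 ≡ 1 and 1711 ≡ 3 (mod 4), so (41/1711) = +(1711/41).
Reduce top mod 41: now compute (30/41).
Pull out 2: since 41 ≡ 1 (mod 8), (2/41) = +1.
Reciprocity: 15 ≡ 3 and 41 ≡ 1 (mod 4), so (15/41) = +(41/15).
Reduce top mod 15: now compute (11/15).
Reciprocity: 11 ≡ 3 and 15 ≡ 3 (mod 4), so (11/15) = −(15/11).
Reduce top mod 11: now compute (4/11).
Pull out 2^2: since 11 ≡ 3 (mod 8), (2/11) = -1, so (2/11)^2 = +1.
Reached (1/11) = 1. Collecting the sign flips along the way, the symbol is -1.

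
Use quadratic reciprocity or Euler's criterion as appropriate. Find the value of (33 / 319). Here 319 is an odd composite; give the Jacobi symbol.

Reciprocity: 33 ≡ 1 and 319 ≡ 3 (mod 4), so (33/319) = +(319/33).
Reduce top mod 33: now compute (22/33).
Pull out 2: since 33 ≡ 1 (mod 8), (2/33) = +1.
Reciprocity: 11 ≡ 3 and 33 ≡ 1 (mod 4), so (11/33) = +(33/11).
Reduce top mod 11: now compute (0/11).
Top reduces to 0: gcd > 1, so the symbol is 0.

0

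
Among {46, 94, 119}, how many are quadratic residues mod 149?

(46/149) = +1 → QR.
(94/149) = -1 → non-residue.
(119/149) = +1 → QR.
Total quadratic residues among the 3: 2.

2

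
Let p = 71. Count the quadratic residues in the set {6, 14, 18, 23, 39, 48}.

(6/71) = +1 → QR.
(14/71) = -1 → non-residue.
(18/71) = +1 → QR.
(23/71) = -1 → non-residue.
(39/71) = -1 → non-residue.
(48/71) = +1 → QR.
Total quadratic residues among the 6: 3.

3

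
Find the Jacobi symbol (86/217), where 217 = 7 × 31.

Pull out 2: since 217 ≡ 1 (mod 8), (2/217) = +1.
Reciprocity: 43 ≡ 3 and 217 ≡ 1 (mod 4), so (43/217) = +(217/43).
Reduce top mod 43: now compute (2/43).
Pull out 2: since 43 ≡ 3 (mod 8), (2/43) = -1.
Reached (1/43) = 1. Collecting the sign flips along the way, the symbol is -1.

-1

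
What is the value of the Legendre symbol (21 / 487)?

1

Euler's criterion: (21/487) ≡ 21^243 (mod 487).
21^2 ≡ 441 (mod 487)
21^4 ≡ 168 (mod 487)
21^8 ≡ 465 (mod 487)
21^16 ≡ 484 (mod 487)
21^32 ≡ 9 (mod 487)
21^64 ≡ 81 (mod 487)
21^128 ≡ 230 (mod 487)
21^243 = 21^(128+64+32+16+2+1) ≡ 1 (mod 487).
Result is 1, so (21/487) = 1.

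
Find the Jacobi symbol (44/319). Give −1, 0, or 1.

Pull out 2^2: since 319 ≡ 7 (mod 8), (2/319) = +1, so (2/319)^2 = +1.
Reciprocity: 11 ≡ 3 and 319 ≡ 3 (mod 4), so (11/319) = −(319/11).
Reduce top mod 11: now compute (0/11).
Top reduces to 0: gcd > 1, so the symbol is 0.

0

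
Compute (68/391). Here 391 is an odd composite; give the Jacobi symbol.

Pull out 2^2: since 391 ≡ 7 (mod 8), (2/391) = +1, so (2/391)^2 = +1.
Reciprocity: 17 ≡ 1 and 391 ≡ 3 (mod 4), so (17/391) = +(391/17).
Reduce top mod 17: now compute (0/17).
Top reduces to 0: gcd > 1, so the symbol is 0.

0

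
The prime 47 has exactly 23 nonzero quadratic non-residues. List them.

5, 10, 11, 13, 15, 19, 20, 22, 23, 26, 29, 30, 31, 33, 35, 38, 39, 40, 41, 43, 44, 45, 46

Square k = 1,…,23 (k and 47−k give the same square):
1²=1, 2²=4, 3²=9, 4²=16, 5²=25, 6²=36, 7²≡2, 8²≡17, 9²≡34, 10²≡6, 11²≡27, 12²≡3, 13²≡28, 14²≡8, 15²≡37, 16²≡21, 17²≡7, 18²≡42, 19²≡32, 20²≡24, 21²≡18, 22²≡14, 23²≡12 (mod 47).
The residues are {1, 2, 3, 4, 6, 7, 8, 9, 12, 14, 16, 17, 18, 21, 24, 25, 27, 28, 32, 34, 36, 37, 42}; the non-residues are the remaining 23 nonzero classes.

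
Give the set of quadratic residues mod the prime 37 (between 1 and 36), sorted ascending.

Square k = 1,…,18 (k and 37−k give the same square):
1²=1, 2²=4, 3²=9, 4²=16, 5²=25, 6²=36, 7²≡12, 8²≡27, 9²≡7, 10²≡26, 11²≡10, 12²≡33, 13²≡21, 14²≡11, 15²≡3, 16²≡34, 17²≡30, 18²≡28 (mod 37).
So the quadratic residues mod 37 are {1, 3, 4, 7, 9, 10, 11, 12, 16, 21, 25, 26, 27, 28, 30, 33, 34, 36}.

1 3 4 7 9 10 11 12 16 21 25 26 27 28 30 33 34 36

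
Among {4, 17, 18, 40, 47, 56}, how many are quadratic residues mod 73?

(4/73) = +1 → QR.
(17/73) = -1 → non-residue.
(18/73) = +1 → QR.
(40/73) = -1 → non-residue.
(47/73) = -1 → non-residue.
(56/73) = -1 → non-residue.
Total quadratic residues among the 6: 2.

2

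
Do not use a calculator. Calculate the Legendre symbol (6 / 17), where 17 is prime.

Pull out 2: since 17 ≡ 1 (mod 8), (2/17) = +1.
Reciprocity: 3 ≡ 3 and 17 ≡ 1 (mod 4), so (3/17) = +(17/3).
Reduce top mod 3: now compute (2/3).
Pull out 2: since 3 ≡ 3 (mod 8), (2/3) = -1.
Reached (1/3) = 1. Collecting the sign flips along the way, the symbol is -1.

-1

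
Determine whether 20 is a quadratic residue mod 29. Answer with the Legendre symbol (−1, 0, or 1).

1

Euler's criterion: (20/29) ≡ 20^14 (mod 29).
20^2 ≡ 23 (mod 29)
20^4 ≡ 7 (mod 29)
20^8 ≡ 20 (mod 29)
20^14 = 20^(8+4+2) ≡ 1 (mod 29).
Result is 1, so (20/29) = 1.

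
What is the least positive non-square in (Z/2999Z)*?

(2/2999) = +1, so 2 is a residue.
(3/2999) = +1, so 3 is a residue.
(4/2999) = +1, so 4 is a residue.
(5/2999) = +1, so 5 is a residue.
(6/2999) = +1, so 6 is a residue.
(7/2999) = +1, so 7 is a residue.
(8/2999) = +1, so 8 is a residue.
(9/2999) = +1, so 9 is a residue.
(10/2999) = +1, so 10 is a residue.
(11/2999) = +1, so 11 is a residue.
(12/2999) = +1, so 12 is a residue.
(13/2999) = +1, so 13 is a residue.
(14/2999) = +1, so 14 is a residue.
(15/2999) = +1, so 15 is a residue.
(16/2999) = +1, so 16 is a residue.
(17/2999) = −1, so 17 is the smallest positive non-residue mod 2999.

17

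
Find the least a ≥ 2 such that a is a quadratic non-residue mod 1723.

(2/1723) = −1, so 2 is the smallest positive non-residue mod 1723.

2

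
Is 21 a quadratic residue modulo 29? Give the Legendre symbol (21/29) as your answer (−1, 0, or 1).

-1

Reciprocity: 21 ≡ 1 and 29 ≡ 1 (mod 4), so (21/29) = +(29/21).
Reduce top mod 21: now compute (8/21).
Pull out 2^3: since 21 ≡ 5 (mod 8), (2/21) = -1, so (2/21)^3 = -1.
Reached (1/21) = 1. Collecting the sign flips along the way, the symbol is -1.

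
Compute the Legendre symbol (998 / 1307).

Pull out 2: since 1307 ≡ 3 (mod 8), (2/1307) = -1.
Reciprocity: 499 ≡ 3 and 1307 ≡ 3 (mod 4), so (499/1307) = −(1307/499).
Reduce top mod 499: now compute (309/499).
Reciprocity: 309 ≡ 1 and 499 ≡ 3 (mod 4), so (309/499) = +(499/309).
Reduce top mod 309: now compute (190/309).
Pull out 2: since 309 ≡ 5 (mod 8), (2/309) = -1.
Reciprocity: 95 ≡ 3 and 309 ≡ 1 (mod 4), so (95/309) = +(309/95).
Reduce top mod 95: now compute (24/95).
Pull out 2^3: since 95 ≡ 7 (mod 8), (2/95) = +1, so (2/95)^3 = +1.
Reciprocity: 3 ≡ 3 and 95 ≡ 3 (mod 4), so (3/95) = −(95/3).
Reduce top mod 3: now compute (2/3).
Pull out 2: since 3 ≡ 3 (mod 8), (2/3) = -1.
Reached (1/3) = 1. Collecting the sign flips along the way, the symbol is -1.

-1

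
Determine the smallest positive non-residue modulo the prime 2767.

(2/2767) = +1, so 2 is a residue.
(3/2767) = −1, so 3 is the smallest positive non-residue mod 2767.

3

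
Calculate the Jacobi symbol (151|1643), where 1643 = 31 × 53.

1

Reciprocity: 151 ≡ 3 and 1643 ≡ 3 (mod 4), so (151/1643) = −(1643/151).
Reduce top mod 151: now compute (133/151).
Reciprocity: 133 ≡ 1 and 151 ≡ 3 (mod 4), so (133/151) = +(151/133).
Reduce top mod 133: now compute (18/133).
Pull out 2: since 133 ≡ 5 (mod 8), (2/133) = -1.
Reciprocity: 9 ≡ 1 and 133 ≡ 1 (mod 4), so (9/133) = +(133/9).
Reduce top mod 9: now compute (7/9).
Reciprocity: 7 ≡ 3 and 9 ≡ 1 (mod 4), so (7/9) = +(9/7).
Reduce top mod 7: now compute (2/7).
Pull out 2: since 7 ≡ 7 (mod 8), (2/7) = +1.
Reached (1/7) = 1. Collecting the sign flips along the way, the symbol is +1.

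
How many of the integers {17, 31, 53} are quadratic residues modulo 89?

(17/89) = +1 → QR.
(31/89) = -1 → non-residue.
(53/89) = +1 → QR.
Total quadratic residues among the 3: 2.

2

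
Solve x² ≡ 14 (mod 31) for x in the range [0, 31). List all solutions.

13, 18

Since 31 ≡ 3 (mod 4), a square root of 14 is 14^((31+1)/4) = 14^8 mod 31.
Repeated squaring: 14^2≡10, 14^4≡7, 14^8≡18 (mod 31).
14^8 = 14^(8) ≡ 18 (mod 31).
Check: 18² = 324 ≡ 14 (mod 31). The two roots are 13 and 18.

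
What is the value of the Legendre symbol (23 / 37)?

-1

Euler's criterion: (23/37) ≡ 23^18 (mod 37).
23^2 ≡ 11 (mod 37)
23^4 ≡ 10 (mod 37)
23^8 ≡ 26 (mod 37)
23^16 ≡ 10 (mod 37)
23^18 = 23^(16+2) ≡ 36 (mod 37).
Result is 36 ≡ −1, so (23/37) = −1.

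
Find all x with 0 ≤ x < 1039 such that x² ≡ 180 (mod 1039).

321, 718

Since 1039 ≡ 3 (mod 4), a square root of 180 is 180^((1039+1)/4) = 180^260 mod 1039.
Repeated squaring: 180^2≡191, 180^4≡116, 180^8≡988, 180^16≡523, 180^32≡272, 180^64≡215, 180^128≡509, 180^256≡370 (mod 1039).
180^260 = 180^(256+4) ≡ 321 (mod 1039).
Check: 321² = 103041 ≡ 180 (mod 1039). The two roots are 321 and 718.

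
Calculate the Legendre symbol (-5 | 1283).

1

First reduce: -5 ≡ 1278 (mod 1283).
Pull out 2: since 1283 ≡ 3 (mod 8), (2/1283) = -1.
Reciprocity: 639 ≡ 3 and 1283 ≡ 3 (mod 4), so (639/1283) = −(1283/639).
Reduce top mod 639: now compute (5/639).
Reciprocity: 5 ≡ 1 and 639 ≡ 3 (mod 4), so (5/639) = +(639/5).
Reduce top mod 5: now compute (4/5).
Pull out 2^2: since 5 ≡ 5 (mod 8), (2/5) = -1, so (2/5)^2 = +1.
Reached (1/5) = 1. Collecting the sign flips along the way, the symbol is +1.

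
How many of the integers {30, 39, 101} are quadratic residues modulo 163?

1

(30/163) = -1 → non-residue.
(39/163) = +1 → QR.
(101/163) = -1 → non-residue.
Total quadratic residues among the 3: 1.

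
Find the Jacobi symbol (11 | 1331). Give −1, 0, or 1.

Reciprocity: 11 ≡ 3 and 1331 ≡ 3 (mod 4), so (11/1331) = −(1331/11).
Reduce top mod 11: now compute (0/11).
Top reduces to 0: gcd > 1, so the symbol is 0.

0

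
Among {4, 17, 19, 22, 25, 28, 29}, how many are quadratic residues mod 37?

(4/37) = +1 → QR.
(17/37) = -1 → non-residue.
(19/37) = -1 → non-residue.
(22/37) = -1 → non-residue.
(25/37) = +1 → QR.
(28/37) = +1 → QR.
(29/37) = -1 → non-residue.
Total quadratic residues among the 7: 3.

3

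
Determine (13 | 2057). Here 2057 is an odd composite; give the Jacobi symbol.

1

Reciprocity: 13 ≡ 1 and 2057 ≡ 1 (mod 4), so (13/2057) = +(2057/13).
Reduce top mod 13: now compute (3/13).
Reciprocity: 3 ≡ 3 and 13 ≡ 1 (mod 4), so (3/13) = +(13/3).
Reduce top mod 3: now compute (1/3).
Reached (1/3) = 1. Collecting the sign flips along the way, the symbol is +1.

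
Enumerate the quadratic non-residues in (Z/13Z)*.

2, 5, 6, 7, 8, 11

Square k = 1,…,6 (k and 13−k give the same square):
1²=1, 2²=4, 3²=9, 4²≡3, 5²≡12, 6²≡10 (mod 13).
The residues are {1, 3, 4, 9, 10, 12}; the non-residues are the remaining 6 nonzero classes.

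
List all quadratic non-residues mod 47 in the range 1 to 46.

5, 10, 11, 13, 15, 19, 20, 22, 23, 26, 29, 30, 31, 33, 35, 38, 39, 40, 41, 43, 44, 45, 46

Square k = 1,…,23 (k and 47−k give the same square):
1²=1, 2²=4, 3²=9, 4²=16, 5²=25, 6²=36, 7²≡2, 8²≡17, 9²≡34, 10²≡6, 11²≡27, 12²≡3, 13²≡28, 14²≡8, 15²≡37, 16²≡21, 17²≡7, 18²≡42, 19²≡32, 20²≡24, 21²≡18, 22²≡14, 23²≡12 (mod 47).
The residues are {1, 2, 3, 4, 6, 7, 8, 9, 12, 14, 16, 17, 18, 21, 24, 25, 27, 28, 32, 34, 36, 37, 42}; the non-residues are the remaining 23 nonzero classes.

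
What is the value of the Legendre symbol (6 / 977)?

-1

Euler's criterion: (6/977) ≡ 6^488 (mod 977).
6^2 ≡ 36 (mod 977)
6^4 ≡ 319 (mod 977)
6^8 ≡ 153 (mod 977)
6^16 ≡ 938 (mod 977)
6^32 ≡ 544 (mod 977)
6^64 ≡ 882 (mod 977)
6^128 ≡ 232 (mod 977)
6^256 ≡ 89 (mod 977)
6^488 = 6^(256+128+64+32+8) ≡ 976 (mod 977).
Result is 976 ≡ −1, so (6/977) = −1.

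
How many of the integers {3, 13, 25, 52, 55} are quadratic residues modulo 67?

(3/67) = -1 → non-residue.
(13/67) = -1 → non-residue.
(25/67) = +1 → QR.
(52/67) = -1 → non-residue.
(55/67) = +1 → QR.
Total quadratic residues among the 5: 2.

2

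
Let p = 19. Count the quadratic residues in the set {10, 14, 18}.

0

(10/19) = -1 → non-residue.
(14/19) = -1 → non-residue.
(18/19) = -1 → non-residue.
Total quadratic residues among the 3: 0.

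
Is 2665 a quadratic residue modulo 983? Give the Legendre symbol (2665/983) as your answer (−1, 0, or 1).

Euler's criterion: (2665/983) ≡ 699^491 (mod 983).
699^2 ≡ 50 (mod 983)
699^4 ≡ 534 (mod 983)
699^8 ≡ 86 (mod 983)
699^16 ≡ 515 (mod 983)
699^32 ≡ 798 (mod 983)
699^64 ≡ 803 (mod 983)
699^128 ≡ 944 (mod 983)
699^256 ≡ 538 (mod 983)
699^491 = 699^(256+128+64+32+8+2+1) ≡ 1 (mod 983).
Result is 1, so (2665/983) = 1.

1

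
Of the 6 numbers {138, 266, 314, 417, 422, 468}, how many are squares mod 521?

5

(138/521) = +1 → QR.
(266/521) = +1 → QR.
(314/521) = -1 → non-residue.
(417/521) = +1 → QR.
(422/521) = +1 → QR.
(468/521) = +1 → QR.
Total quadratic residues among the 6: 5.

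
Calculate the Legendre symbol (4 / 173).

Pull out 2^2: since 173 ≡ 5 (mod 8), (2/173) = -1, so (2/173)^2 = +1.
Reached (1/173) = 1. Collecting the sign flips along the way, the symbol is +1.

1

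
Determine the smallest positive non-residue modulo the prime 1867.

(2/1867) = −1, so 2 is the smallest positive non-residue mod 1867.

2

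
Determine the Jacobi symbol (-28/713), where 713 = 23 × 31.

-1

First reduce: -28 ≡ 685 (mod 713).
Reciprocity: 685 ≡ 1 and 713 ≡ 1 (mod 4), so (685/713) = +(713/685).
Reduce top mod 685: now compute (28/685).
Pull out 2^2: since 685 ≡ 5 (mod 8), (2/685) = -1, so (2/685)^2 = +1.
Reciprocity: 7 ≡ 3 and 685 ≡ 1 (mod 4), so (7/685) = +(685/7).
Reduce top mod 7: now compute (6/7).
Pull out 2: since 7 ≡ 7 (mod 8), (2/7) = +1.
Reciprocity: 3 ≡ 3 and 7 ≡ 3 (mod 4), so (3/7) = −(7/3).
Reduce top mod 3: now compute (1/3).
Reached (1/3) = 1. Collecting the sign flips along the way, the symbol is -1.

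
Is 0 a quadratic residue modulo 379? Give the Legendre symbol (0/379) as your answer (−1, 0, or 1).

Top reduces to 0: gcd > 1, so the symbol is 0.

0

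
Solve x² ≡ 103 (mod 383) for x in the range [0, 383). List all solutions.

Since 383 ≡ 3 (mod 4), a square root of 103 is 103^((383+1)/4) = 103^96 mod 383.
Repeated squaring: 103^2≡268, 103^4≡203, 103^8≡228, 103^16≡279, 103^32≡92, 103^64≡38 (mod 383).
103^96 = 103^(64+32) ≡ 49 (mod 383).
Check: 49² = 2401 ≡ 103 (mod 383). The two roots are 49 and 334.

49, 334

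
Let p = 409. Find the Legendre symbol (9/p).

1

Reciprocity: 9 ≡ 1 and 409 ≡ 1 (mod 4), so (9/409) = +(409/9).
Reduce top mod 9: now compute (4/9).
Pull out 2^2: since 9 ≡ 1 (mod 8), (2/9) = +1, so (2/9)^2 = +1.
Reached (1/9) = 1. Collecting the sign flips along the way, the symbol is +1.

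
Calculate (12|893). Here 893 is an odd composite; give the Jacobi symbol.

-1

Pull out 2^2: since 893 ≡ 5 (mod 8), (2/893) = -1, so (2/893)^2 = +1.
Reciprocity: 3 ≡ 3 and 893 ≡ 1 (mod 4), so (3/893) = +(893/3).
Reduce top mod 3: now compute (2/3).
Pull out 2: since 3 ≡ 3 (mod 8), (2/3) = -1.
Reached (1/3) = 1. Collecting the sign flips along the way, the symbol is -1.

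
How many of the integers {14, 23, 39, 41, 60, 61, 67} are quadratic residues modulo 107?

(14/107) = +1 → QR.
(23/107) = +1 → QR.
(39/107) = +1 → QR.
(41/107) = +1 → QR.
(60/107) = -1 → non-residue.
(61/107) = +1 → QR.
(67/107) = -1 → non-residue.
Total quadratic residues among the 7: 5.

5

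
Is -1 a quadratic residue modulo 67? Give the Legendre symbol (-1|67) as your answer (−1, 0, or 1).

Euler's criterion: (-1/67) ≡ 66^33 (mod 67).
66^2 ≡ 1 (mod 67)
66^4 ≡ 1 (mod 67)
66^8 ≡ 1 (mod 67)
66^16 ≡ 1 (mod 67)
66^32 ≡ 1 (mod 67)
66^33 = 66^(32+1) ≡ 66 (mod 67).
Result is 66 ≡ −1, so (-1/67) = −1.

-1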